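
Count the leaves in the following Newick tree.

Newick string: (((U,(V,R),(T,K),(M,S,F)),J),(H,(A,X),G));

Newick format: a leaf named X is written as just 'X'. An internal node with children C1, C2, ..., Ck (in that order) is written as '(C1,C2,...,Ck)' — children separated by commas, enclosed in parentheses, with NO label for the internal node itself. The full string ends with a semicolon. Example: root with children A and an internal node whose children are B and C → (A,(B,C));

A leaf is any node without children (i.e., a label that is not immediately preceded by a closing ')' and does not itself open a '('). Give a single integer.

Answer: 13

Derivation:
Newick: (((U,(V,R),(T,K),(M,S,F)),J),(H,(A,X),G));
Scan left-to-right; a leaf is any maximal label run not followed by '(':
  pos 3: leaf 'U' → count = 1
  pos 6: leaf 'V' → count = 2
  pos 8: leaf 'R' → count = 3
  pos 12: leaf 'T' → count = 4
  pos 14: leaf 'K' → count = 5
  pos 18: leaf 'M' → count = 6
  pos 20: leaf 'S' → count = 7
  pos 22: leaf 'F' → count = 8
  pos 26: leaf 'J' → count = 9
  pos 30: leaf 'H' → count = 10
  pos 33: leaf 'A' → count = 11
  pos 35: leaf 'X' → count = 12
  pos 38: leaf 'G' → count = 13
Total leaves: 13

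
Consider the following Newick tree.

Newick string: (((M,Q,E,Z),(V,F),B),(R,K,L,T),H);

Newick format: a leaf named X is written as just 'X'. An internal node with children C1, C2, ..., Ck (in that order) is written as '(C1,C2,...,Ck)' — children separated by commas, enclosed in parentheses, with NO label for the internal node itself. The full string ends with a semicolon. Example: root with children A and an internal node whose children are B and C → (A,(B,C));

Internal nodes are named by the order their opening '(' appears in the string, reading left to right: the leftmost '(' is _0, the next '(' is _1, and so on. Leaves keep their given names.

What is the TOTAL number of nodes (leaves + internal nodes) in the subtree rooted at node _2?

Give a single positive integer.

Answer: 5

Derivation:
Newick: (((M,Q,E,Z),(V,F),B),(R,K,L,T),H);
Locate _2: it is the '(' at position 2 (the 3rd '(' reading left to right).
Query: subtree rooted at _2
_2: subtree_size = 1 + 4
  M: subtree_size = 1 + 0
  Q: subtree_size = 1 + 0
  E: subtree_size = 1 + 0
  Z: subtree_size = 1 + 0
Total subtree size of _2: 5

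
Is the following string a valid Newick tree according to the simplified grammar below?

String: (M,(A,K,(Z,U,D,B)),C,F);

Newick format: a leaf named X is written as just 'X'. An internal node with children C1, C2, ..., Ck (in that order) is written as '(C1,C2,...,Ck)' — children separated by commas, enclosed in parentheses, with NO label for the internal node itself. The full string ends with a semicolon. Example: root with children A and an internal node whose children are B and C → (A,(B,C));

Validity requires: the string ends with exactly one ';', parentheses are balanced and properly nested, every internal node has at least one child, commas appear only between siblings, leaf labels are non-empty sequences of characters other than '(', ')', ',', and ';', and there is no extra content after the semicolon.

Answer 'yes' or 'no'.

Answer: yes

Derivation:
Input: (M,(A,K,(Z,U,D,B)),C,F);
Paren balance: 3 '(' vs 3 ')' OK
Ends with single ';': True
Full parse: OK
Valid: True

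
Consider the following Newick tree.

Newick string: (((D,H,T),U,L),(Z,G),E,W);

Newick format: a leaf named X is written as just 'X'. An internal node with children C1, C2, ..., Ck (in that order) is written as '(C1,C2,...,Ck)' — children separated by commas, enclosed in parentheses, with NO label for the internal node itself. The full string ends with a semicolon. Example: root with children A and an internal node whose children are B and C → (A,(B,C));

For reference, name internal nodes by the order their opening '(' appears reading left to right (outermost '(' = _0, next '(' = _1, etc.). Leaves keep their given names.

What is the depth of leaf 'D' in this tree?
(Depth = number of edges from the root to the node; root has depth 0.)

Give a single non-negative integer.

Newick: (((D,H,T),U,L),(Z,G),E,W);
Naming internals by '(' encounter order: outermost '(' = _0, next = _1, ...
Query node: D
Path from root: _0 -> _1 -> _2 -> D
Depth of D: 3 (number of edges from root)

Answer: 3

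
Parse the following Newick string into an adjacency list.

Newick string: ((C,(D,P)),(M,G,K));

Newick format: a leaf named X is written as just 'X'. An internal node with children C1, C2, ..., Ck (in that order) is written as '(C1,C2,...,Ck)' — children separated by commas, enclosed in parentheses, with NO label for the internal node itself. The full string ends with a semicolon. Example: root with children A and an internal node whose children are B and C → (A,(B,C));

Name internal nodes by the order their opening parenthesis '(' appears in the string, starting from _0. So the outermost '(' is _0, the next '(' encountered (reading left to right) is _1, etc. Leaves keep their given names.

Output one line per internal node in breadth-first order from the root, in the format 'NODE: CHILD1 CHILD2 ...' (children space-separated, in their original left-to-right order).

Answer: _0: _1 _3
_1: C _2
_3: M G K
_2: D P

Derivation:
Input: ((C,(D,P)),(M,G,K));
Scanning left-to-right, naming '(' by encounter order:
  pos 0: '(' -> open internal node _0 (depth 1)
  pos 1: '(' -> open internal node _1 (depth 2)
  pos 4: '(' -> open internal node _2 (depth 3)
  pos 8: ')' -> close internal node _2 (now at depth 2)
  pos 9: ')' -> close internal node _1 (now at depth 1)
  pos 11: '(' -> open internal node _3 (depth 2)
  pos 17: ')' -> close internal node _3 (now at depth 1)
  pos 18: ')' -> close internal node _0 (now at depth 0)
Total internal nodes: 4
BFS adjacency from root:
  _0: _1 _3
  _1: C _2
  _3: M G K
  _2: D P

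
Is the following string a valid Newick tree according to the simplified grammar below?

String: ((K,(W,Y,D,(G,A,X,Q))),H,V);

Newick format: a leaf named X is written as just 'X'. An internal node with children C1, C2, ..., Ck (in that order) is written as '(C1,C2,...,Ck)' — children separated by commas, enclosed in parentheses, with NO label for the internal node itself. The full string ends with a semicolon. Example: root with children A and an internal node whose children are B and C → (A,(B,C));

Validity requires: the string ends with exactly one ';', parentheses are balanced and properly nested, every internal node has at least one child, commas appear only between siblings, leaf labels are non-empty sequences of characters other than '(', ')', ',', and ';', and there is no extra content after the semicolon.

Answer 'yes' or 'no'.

Input: ((K,(W,Y,D,(G,A,X,Q))),H,V);
Paren balance: 4 '(' vs 4 ')' OK
Ends with single ';': True
Full parse: OK
Valid: True

Answer: yes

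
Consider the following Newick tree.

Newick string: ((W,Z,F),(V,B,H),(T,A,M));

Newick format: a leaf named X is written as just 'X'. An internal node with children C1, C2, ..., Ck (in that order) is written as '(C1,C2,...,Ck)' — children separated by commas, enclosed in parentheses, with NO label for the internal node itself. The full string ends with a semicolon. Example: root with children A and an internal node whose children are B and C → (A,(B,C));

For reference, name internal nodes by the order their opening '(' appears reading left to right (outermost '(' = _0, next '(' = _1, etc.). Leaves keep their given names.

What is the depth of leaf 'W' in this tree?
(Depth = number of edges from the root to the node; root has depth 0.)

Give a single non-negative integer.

Answer: 2

Derivation:
Newick: ((W,Z,F),(V,B,H),(T,A,M));
Naming internals by '(' encounter order: outermost '(' = _0, next = _1, ...
Query node: W
Path from root: _0 -> _1 -> W
Depth of W: 2 (number of edges from root)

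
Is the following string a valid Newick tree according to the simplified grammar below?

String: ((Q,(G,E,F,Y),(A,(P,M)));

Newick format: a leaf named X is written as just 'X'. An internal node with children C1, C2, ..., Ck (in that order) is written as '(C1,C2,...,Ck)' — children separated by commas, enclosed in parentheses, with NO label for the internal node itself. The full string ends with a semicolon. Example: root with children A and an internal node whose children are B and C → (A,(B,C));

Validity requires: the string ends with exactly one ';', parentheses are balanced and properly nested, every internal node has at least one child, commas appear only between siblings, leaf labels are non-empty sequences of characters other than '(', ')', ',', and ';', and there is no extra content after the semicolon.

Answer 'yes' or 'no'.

Answer: no

Derivation:
Input: ((Q,(G,E,F,Y),(A,(P,M)));
Paren balance: 5 '(' vs 4 ')' MISMATCH
Ends with single ';': True
Full parse: FAILS (expected , or ) at pos 24)
Valid: False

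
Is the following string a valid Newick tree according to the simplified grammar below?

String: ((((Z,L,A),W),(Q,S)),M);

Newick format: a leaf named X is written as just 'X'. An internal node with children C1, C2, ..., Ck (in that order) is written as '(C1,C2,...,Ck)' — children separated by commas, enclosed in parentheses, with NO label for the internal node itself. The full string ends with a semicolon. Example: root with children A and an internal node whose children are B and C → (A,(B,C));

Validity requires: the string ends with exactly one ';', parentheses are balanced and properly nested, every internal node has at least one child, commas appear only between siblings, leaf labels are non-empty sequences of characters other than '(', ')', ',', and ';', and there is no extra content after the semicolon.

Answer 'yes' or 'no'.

Input: ((((Z,L,A),W),(Q,S)),M);
Paren balance: 5 '(' vs 5 ')' OK
Ends with single ';': True
Full parse: OK
Valid: True

Answer: yes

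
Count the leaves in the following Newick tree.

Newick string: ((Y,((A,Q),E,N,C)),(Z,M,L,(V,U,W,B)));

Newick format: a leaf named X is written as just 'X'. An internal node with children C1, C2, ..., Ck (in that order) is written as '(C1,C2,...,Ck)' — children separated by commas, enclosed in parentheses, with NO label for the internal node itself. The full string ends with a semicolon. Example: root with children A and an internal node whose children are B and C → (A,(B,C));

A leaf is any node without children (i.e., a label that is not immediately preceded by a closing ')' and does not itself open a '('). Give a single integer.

Newick: ((Y,((A,Q),E,N,C)),(Z,M,L,(V,U,W,B)));
Scan left-to-right; a leaf is any maximal label run not followed by '(':
  pos 2: leaf 'Y' → count = 1
  pos 6: leaf 'A' → count = 2
  pos 8: leaf 'Q' → count = 3
  pos 11: leaf 'E' → count = 4
  pos 13: leaf 'N' → count = 5
  pos 15: leaf 'C' → count = 6
  pos 20: leaf 'Z' → count = 7
  pos 22: leaf 'M' → count = 8
  pos 24: leaf 'L' → count = 9
  pos 27: leaf 'V' → count = 10
  pos 29: leaf 'U' → count = 11
  pos 31: leaf 'W' → count = 12
  pos 33: leaf 'B' → count = 13
Total leaves: 13

Answer: 13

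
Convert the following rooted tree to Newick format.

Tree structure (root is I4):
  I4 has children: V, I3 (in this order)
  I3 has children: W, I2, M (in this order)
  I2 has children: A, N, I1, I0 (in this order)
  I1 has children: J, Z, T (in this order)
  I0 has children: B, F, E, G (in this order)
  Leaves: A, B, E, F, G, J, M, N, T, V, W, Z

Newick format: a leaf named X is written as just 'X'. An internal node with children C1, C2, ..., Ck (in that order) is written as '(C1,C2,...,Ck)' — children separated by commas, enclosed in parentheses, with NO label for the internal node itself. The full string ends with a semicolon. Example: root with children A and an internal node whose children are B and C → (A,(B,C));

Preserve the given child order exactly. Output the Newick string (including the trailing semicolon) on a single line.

Answer: (V,(W,(A,N,(J,Z,T),(B,F,E,G)),M));

Derivation:
internal I4 with children ['V', 'I3']
  leaf 'V' → 'V'
  internal I3 with children ['W', 'I2', 'M']
    leaf 'W' → 'W'
    internal I2 with children ['A', 'N', 'I1', 'I0']
      leaf 'A' → 'A'
      leaf 'N' → 'N'
      internal I1 with children ['J', 'Z', 'T']
        leaf 'J' → 'J'
        leaf 'Z' → 'Z'
        leaf 'T' → 'T'
      → '(J,Z,T)'
      internal I0 with children ['B', 'F', 'E', 'G']
        leaf 'B' → 'B'
        leaf 'F' → 'F'
        leaf 'E' → 'E'
        leaf 'G' → 'G'
      → '(B,F,E,G)'
    → '(A,N,(J,Z,T),(B,F,E,G))'
    leaf 'M' → 'M'
  → '(W,(A,N,(J,Z,T),(B,F,E,G)),M)'
→ '(V,(W,(A,N,(J,Z,T),(B,F,E,G)),M))'
Final: (V,(W,(A,N,(J,Z,T),(B,F,E,G)),M));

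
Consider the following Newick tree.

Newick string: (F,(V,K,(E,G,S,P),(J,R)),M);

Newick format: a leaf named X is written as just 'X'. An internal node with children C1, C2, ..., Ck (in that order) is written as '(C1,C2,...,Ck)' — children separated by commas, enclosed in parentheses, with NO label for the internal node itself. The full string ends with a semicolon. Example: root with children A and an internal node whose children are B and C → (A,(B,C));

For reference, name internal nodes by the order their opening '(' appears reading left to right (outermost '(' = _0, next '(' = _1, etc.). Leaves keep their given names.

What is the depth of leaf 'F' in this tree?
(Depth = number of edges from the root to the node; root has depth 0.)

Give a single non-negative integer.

Answer: 1

Derivation:
Newick: (F,(V,K,(E,G,S,P),(J,R)),M);
Naming internals by '(' encounter order: outermost '(' = _0, next = _1, ...
Query node: F
Path from root: _0 -> F
Depth of F: 1 (number of edges from root)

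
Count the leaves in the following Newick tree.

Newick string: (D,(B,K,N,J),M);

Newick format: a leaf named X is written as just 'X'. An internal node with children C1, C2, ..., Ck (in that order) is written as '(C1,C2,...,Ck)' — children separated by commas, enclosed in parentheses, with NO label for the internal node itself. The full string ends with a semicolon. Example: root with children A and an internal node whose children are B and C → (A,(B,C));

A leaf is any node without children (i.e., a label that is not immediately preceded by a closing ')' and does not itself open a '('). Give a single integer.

Answer: 6

Derivation:
Newick: (D,(B,K,N,J),M);
Scan left-to-right; a leaf is any maximal label run not followed by '(':
  pos 1: leaf 'D' → count = 1
  pos 4: leaf 'B' → count = 2
  pos 6: leaf 'K' → count = 3
  pos 8: leaf 'N' → count = 4
  pos 10: leaf 'J' → count = 5
  pos 13: leaf 'M' → count = 6
Total leaves: 6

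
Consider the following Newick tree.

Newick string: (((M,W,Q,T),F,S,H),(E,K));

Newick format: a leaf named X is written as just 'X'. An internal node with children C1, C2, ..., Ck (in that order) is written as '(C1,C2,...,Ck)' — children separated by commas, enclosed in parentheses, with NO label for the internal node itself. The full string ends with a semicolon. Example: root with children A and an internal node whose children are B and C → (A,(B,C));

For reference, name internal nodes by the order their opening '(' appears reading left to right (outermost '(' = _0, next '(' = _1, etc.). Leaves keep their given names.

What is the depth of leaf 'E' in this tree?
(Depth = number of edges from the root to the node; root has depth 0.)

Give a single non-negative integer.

Answer: 2

Derivation:
Newick: (((M,W,Q,T),F,S,H),(E,K));
Naming internals by '(' encounter order: outermost '(' = _0, next = _1, ...
Query node: E
Path from root: _0 -> _3 -> E
Depth of E: 2 (number of edges from root)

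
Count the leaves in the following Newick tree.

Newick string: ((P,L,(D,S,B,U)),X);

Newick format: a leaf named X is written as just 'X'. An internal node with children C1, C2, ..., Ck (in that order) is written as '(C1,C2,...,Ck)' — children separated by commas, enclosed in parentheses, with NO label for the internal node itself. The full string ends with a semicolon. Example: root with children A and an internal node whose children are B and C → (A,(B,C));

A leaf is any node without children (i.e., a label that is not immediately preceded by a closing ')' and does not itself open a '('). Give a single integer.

Newick: ((P,L,(D,S,B,U)),X);
Scan left-to-right; a leaf is any maximal label run not followed by '(':
  pos 2: leaf 'P' → count = 1
  pos 4: leaf 'L' → count = 2
  pos 7: leaf 'D' → count = 3
  pos 9: leaf 'S' → count = 4
  pos 11: leaf 'B' → count = 5
  pos 13: leaf 'U' → count = 6
  pos 17: leaf 'X' → count = 7
Total leaves: 7

Answer: 7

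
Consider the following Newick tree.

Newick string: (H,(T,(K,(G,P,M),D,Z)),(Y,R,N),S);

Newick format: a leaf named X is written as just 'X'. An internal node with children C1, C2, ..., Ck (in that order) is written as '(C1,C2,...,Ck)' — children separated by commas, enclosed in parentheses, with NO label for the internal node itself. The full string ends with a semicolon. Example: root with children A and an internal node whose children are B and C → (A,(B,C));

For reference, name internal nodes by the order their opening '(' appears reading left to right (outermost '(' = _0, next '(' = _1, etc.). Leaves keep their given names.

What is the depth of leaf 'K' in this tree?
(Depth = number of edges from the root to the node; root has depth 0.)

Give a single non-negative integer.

Newick: (H,(T,(K,(G,P,M),D,Z)),(Y,R,N),S);
Naming internals by '(' encounter order: outermost '(' = _0, next = _1, ...
Query node: K
Path from root: _0 -> _1 -> _2 -> K
Depth of K: 3 (number of edges from root)

Answer: 3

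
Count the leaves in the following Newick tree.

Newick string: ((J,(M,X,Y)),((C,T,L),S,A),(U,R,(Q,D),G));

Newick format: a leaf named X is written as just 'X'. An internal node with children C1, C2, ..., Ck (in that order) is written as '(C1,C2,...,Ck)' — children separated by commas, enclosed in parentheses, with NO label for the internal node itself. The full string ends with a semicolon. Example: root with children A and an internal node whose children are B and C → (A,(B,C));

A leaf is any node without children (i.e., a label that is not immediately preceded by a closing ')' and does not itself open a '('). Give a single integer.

Answer: 14

Derivation:
Newick: ((J,(M,X,Y)),((C,T,L),S,A),(U,R,(Q,D),G));
Scan left-to-right; a leaf is any maximal label run not followed by '(':
  pos 2: leaf 'J' → count = 1
  pos 5: leaf 'M' → count = 2
  pos 7: leaf 'X' → count = 3
  pos 9: leaf 'Y' → count = 4
  pos 15: leaf 'C' → count = 5
  pos 17: leaf 'T' → count = 6
  pos 19: leaf 'L' → count = 7
  pos 22: leaf 'S' → count = 8
  pos 24: leaf 'A' → count = 9
  pos 28: leaf 'U' → count = 10
  pos 30: leaf 'R' → count = 11
  pos 33: leaf 'Q' → count = 12
  pos 35: leaf 'D' → count = 13
  pos 38: leaf 'G' → count = 14
Total leaves: 14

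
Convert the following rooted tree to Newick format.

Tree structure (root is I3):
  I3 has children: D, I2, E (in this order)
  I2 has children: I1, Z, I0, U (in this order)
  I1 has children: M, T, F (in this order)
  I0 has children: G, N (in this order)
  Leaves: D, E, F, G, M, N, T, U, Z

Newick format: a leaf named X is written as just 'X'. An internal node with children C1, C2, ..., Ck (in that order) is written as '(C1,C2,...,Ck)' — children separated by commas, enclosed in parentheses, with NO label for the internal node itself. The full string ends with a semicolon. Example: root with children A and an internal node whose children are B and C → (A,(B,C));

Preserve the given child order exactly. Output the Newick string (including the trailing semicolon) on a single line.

Answer: (D,((M,T,F),Z,(G,N),U),E);

Derivation:
internal I3 with children ['D', 'I2', 'E']
  leaf 'D' → 'D'
  internal I2 with children ['I1', 'Z', 'I0', 'U']
    internal I1 with children ['M', 'T', 'F']
      leaf 'M' → 'M'
      leaf 'T' → 'T'
      leaf 'F' → 'F'
    → '(M,T,F)'
    leaf 'Z' → 'Z'
    internal I0 with children ['G', 'N']
      leaf 'G' → 'G'
      leaf 'N' → 'N'
    → '(G,N)'
    leaf 'U' → 'U'
  → '((M,T,F),Z,(G,N),U)'
  leaf 'E' → 'E'
→ '(D,((M,T,F),Z,(G,N),U),E)'
Final: (D,((M,T,F),Z,(G,N),U),E);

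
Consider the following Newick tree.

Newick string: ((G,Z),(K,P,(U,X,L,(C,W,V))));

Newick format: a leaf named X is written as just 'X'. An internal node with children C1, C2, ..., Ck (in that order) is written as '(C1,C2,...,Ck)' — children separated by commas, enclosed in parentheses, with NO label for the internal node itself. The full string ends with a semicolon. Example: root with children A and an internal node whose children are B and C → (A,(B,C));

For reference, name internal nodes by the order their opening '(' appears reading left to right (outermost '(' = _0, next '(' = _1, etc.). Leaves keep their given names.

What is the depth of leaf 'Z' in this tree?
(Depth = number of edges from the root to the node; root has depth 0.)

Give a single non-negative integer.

Newick: ((G,Z),(K,P,(U,X,L,(C,W,V))));
Naming internals by '(' encounter order: outermost '(' = _0, next = _1, ...
Query node: Z
Path from root: _0 -> _1 -> Z
Depth of Z: 2 (number of edges from root)

Answer: 2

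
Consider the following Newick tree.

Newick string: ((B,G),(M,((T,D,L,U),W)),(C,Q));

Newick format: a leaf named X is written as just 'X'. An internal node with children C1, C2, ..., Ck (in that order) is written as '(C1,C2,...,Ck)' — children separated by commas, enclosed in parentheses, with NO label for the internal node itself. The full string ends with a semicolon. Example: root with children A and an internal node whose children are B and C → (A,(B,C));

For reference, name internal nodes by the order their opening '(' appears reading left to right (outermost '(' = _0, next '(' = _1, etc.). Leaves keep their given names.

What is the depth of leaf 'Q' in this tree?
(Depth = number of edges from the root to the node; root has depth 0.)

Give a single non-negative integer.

Answer: 2

Derivation:
Newick: ((B,G),(M,((T,D,L,U),W)),(C,Q));
Naming internals by '(' encounter order: outermost '(' = _0, next = _1, ...
Query node: Q
Path from root: _0 -> _5 -> Q
Depth of Q: 2 (number of edges from root)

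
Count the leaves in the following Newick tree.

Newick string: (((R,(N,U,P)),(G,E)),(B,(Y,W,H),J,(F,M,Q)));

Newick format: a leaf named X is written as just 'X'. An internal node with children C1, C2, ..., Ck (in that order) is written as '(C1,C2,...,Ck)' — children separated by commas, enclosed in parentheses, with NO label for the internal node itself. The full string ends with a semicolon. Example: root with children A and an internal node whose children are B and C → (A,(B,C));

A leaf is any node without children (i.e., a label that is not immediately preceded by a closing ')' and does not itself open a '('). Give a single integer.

Newick: (((R,(N,U,P)),(G,E)),(B,(Y,W,H),J,(F,M,Q)));
Scan left-to-right; a leaf is any maximal label run not followed by '(':
  pos 3: leaf 'R' → count = 1
  pos 6: leaf 'N' → count = 2
  pos 8: leaf 'U' → count = 3
  pos 10: leaf 'P' → count = 4
  pos 15: leaf 'G' → count = 5
  pos 17: leaf 'E' → count = 6
  pos 22: leaf 'B' → count = 7
  pos 25: leaf 'Y' → count = 8
  pos 27: leaf 'W' → count = 9
  pos 29: leaf 'H' → count = 10
  pos 32: leaf 'J' → count = 11
  pos 35: leaf 'F' → count = 12
  pos 37: leaf 'M' → count = 13
  pos 39: leaf 'Q' → count = 14
Total leaves: 14

Answer: 14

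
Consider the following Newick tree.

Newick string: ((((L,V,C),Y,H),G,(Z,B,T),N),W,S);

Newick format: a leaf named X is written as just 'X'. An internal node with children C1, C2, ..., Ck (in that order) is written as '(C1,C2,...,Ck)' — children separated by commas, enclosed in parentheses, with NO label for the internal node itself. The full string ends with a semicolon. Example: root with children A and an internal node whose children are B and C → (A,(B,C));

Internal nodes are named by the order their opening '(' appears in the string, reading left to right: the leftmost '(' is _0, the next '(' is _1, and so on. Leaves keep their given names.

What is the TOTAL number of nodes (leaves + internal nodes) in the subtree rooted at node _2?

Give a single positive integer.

Answer: 7

Derivation:
Newick: ((((L,V,C),Y,H),G,(Z,B,T),N),W,S);
Locate _2: it is the '(' at position 2 (the 3rd '(' reading left to right).
Query: subtree rooted at _2
_2: subtree_size = 1 + 6
  _3: subtree_size = 1 + 3
    L: subtree_size = 1 + 0
    V: subtree_size = 1 + 0
    C: subtree_size = 1 + 0
  Y: subtree_size = 1 + 0
  H: subtree_size = 1 + 0
Total subtree size of _2: 7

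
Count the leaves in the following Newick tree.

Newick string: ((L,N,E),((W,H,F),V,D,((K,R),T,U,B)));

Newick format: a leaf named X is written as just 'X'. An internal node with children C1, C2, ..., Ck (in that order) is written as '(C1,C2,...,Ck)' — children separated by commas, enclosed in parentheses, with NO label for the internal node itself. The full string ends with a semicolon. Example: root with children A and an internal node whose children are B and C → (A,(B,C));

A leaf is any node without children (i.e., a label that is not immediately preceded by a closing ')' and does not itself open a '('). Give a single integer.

Newick: ((L,N,E),((W,H,F),V,D,((K,R),T,U,B)));
Scan left-to-right; a leaf is any maximal label run not followed by '(':
  pos 2: leaf 'L' → count = 1
  pos 4: leaf 'N' → count = 2
  pos 6: leaf 'E' → count = 3
  pos 11: leaf 'W' → count = 4
  pos 13: leaf 'H' → count = 5
  pos 15: leaf 'F' → count = 6
  pos 18: leaf 'V' → count = 7
  pos 20: leaf 'D' → count = 8
  pos 24: leaf 'K' → count = 9
  pos 26: leaf 'R' → count = 10
  pos 29: leaf 'T' → count = 11
  pos 31: leaf 'U' → count = 12
  pos 33: leaf 'B' → count = 13
Total leaves: 13

Answer: 13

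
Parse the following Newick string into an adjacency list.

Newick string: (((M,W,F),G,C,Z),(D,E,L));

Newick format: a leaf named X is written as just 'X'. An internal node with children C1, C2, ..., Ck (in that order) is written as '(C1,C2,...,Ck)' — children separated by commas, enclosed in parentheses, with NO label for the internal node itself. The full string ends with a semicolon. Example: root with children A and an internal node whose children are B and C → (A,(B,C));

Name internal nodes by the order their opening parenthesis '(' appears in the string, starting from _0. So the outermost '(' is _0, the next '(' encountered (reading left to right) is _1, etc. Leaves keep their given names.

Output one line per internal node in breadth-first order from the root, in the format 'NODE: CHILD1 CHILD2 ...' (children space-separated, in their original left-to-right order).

Answer: _0: _1 _3
_1: _2 G C Z
_3: D E L
_2: M W F

Derivation:
Input: (((M,W,F),G,C,Z),(D,E,L));
Scanning left-to-right, naming '(' by encounter order:
  pos 0: '(' -> open internal node _0 (depth 1)
  pos 1: '(' -> open internal node _1 (depth 2)
  pos 2: '(' -> open internal node _2 (depth 3)
  pos 8: ')' -> close internal node _2 (now at depth 2)
  pos 15: ')' -> close internal node _1 (now at depth 1)
  pos 17: '(' -> open internal node _3 (depth 2)
  pos 23: ')' -> close internal node _3 (now at depth 1)
  pos 24: ')' -> close internal node _0 (now at depth 0)
Total internal nodes: 4
BFS adjacency from root:
  _0: _1 _3
  _1: _2 G C Z
  _3: D E L
  _2: M W F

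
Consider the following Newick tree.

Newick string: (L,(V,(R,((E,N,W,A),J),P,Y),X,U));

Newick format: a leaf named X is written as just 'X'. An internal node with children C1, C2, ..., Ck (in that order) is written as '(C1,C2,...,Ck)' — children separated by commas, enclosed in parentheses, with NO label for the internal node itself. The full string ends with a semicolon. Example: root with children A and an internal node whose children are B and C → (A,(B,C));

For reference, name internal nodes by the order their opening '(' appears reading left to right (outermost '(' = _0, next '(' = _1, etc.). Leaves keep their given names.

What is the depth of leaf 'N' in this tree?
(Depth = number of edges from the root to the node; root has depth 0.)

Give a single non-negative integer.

Newick: (L,(V,(R,((E,N,W,A),J),P,Y),X,U));
Naming internals by '(' encounter order: outermost '(' = _0, next = _1, ...
Query node: N
Path from root: _0 -> _1 -> _2 -> _3 -> _4 -> N
Depth of N: 5 (number of edges from root)

Answer: 5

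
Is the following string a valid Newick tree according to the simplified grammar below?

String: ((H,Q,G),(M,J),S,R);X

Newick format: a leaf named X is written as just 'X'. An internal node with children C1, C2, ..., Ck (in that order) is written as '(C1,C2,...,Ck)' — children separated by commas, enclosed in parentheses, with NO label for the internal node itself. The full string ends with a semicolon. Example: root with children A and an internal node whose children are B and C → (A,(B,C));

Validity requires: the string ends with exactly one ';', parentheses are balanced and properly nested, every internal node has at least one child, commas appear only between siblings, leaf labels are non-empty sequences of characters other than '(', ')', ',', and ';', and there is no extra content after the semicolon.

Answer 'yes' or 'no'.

Answer: no

Derivation:
Input: ((H,Q,G),(M,J),S,R);X
Paren balance: 3 '(' vs 3 ')' OK
Ends with single ';': False
Full parse: FAILS (must end with ;)
Valid: False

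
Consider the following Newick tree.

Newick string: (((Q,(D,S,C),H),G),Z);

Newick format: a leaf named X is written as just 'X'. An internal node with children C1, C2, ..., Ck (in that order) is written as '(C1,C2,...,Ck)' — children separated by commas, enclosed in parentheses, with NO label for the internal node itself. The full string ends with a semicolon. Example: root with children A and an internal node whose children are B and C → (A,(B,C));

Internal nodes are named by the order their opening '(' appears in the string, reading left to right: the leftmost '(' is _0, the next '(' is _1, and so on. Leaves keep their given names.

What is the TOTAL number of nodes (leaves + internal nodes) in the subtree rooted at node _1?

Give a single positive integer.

Answer: 9

Derivation:
Newick: (((Q,(D,S,C),H),G),Z);
Locate _1: it is the '(' at position 1 (the 2nd '(' reading left to right).
Query: subtree rooted at _1
_1: subtree_size = 1 + 8
  _2: subtree_size = 1 + 6
    Q: subtree_size = 1 + 0
    _3: subtree_size = 1 + 3
      D: subtree_size = 1 + 0
      S: subtree_size = 1 + 0
      C: subtree_size = 1 + 0
    H: subtree_size = 1 + 0
  G: subtree_size = 1 + 0
Total subtree size of _1: 9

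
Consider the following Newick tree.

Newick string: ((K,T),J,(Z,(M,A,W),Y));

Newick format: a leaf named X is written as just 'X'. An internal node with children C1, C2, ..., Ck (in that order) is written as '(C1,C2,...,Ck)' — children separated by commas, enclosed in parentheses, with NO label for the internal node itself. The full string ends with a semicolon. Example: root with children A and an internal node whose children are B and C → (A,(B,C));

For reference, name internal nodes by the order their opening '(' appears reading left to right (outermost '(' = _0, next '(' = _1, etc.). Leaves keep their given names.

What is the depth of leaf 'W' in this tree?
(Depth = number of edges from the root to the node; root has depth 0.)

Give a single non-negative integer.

Newick: ((K,T),J,(Z,(M,A,W),Y));
Naming internals by '(' encounter order: outermost '(' = _0, next = _1, ...
Query node: W
Path from root: _0 -> _2 -> _3 -> W
Depth of W: 3 (number of edges from root)

Answer: 3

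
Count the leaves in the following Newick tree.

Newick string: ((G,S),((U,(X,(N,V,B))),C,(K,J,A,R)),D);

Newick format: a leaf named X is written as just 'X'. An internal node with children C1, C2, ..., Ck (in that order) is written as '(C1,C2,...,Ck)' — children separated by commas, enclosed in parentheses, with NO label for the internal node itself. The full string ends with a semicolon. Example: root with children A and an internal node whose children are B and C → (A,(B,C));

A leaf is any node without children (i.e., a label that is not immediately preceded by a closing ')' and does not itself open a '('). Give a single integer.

Newick: ((G,S),((U,(X,(N,V,B))),C,(K,J,A,R)),D);
Scan left-to-right; a leaf is any maximal label run not followed by '(':
  pos 2: leaf 'G' → count = 1
  pos 4: leaf 'S' → count = 2
  pos 9: leaf 'U' → count = 3
  pos 12: leaf 'X' → count = 4
  pos 15: leaf 'N' → count = 5
  pos 17: leaf 'V' → count = 6
  pos 19: leaf 'B' → count = 7
  pos 24: leaf 'C' → count = 8
  pos 27: leaf 'K' → count = 9
  pos 29: leaf 'J' → count = 10
  pos 31: leaf 'A' → count = 11
  pos 33: leaf 'R' → count = 12
  pos 37: leaf 'D' → count = 13
Total leaves: 13

Answer: 13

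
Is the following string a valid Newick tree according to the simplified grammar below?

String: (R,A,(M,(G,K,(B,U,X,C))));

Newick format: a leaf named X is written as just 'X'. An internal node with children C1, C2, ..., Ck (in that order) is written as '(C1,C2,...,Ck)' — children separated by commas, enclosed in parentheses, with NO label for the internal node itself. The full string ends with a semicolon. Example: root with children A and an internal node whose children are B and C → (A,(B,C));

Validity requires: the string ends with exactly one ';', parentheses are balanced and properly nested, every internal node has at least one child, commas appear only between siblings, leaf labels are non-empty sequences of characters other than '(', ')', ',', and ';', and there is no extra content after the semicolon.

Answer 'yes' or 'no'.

Input: (R,A,(M,(G,K,(B,U,X,C))));
Paren balance: 4 '(' vs 4 ')' OK
Ends with single ';': True
Full parse: OK
Valid: True

Answer: yes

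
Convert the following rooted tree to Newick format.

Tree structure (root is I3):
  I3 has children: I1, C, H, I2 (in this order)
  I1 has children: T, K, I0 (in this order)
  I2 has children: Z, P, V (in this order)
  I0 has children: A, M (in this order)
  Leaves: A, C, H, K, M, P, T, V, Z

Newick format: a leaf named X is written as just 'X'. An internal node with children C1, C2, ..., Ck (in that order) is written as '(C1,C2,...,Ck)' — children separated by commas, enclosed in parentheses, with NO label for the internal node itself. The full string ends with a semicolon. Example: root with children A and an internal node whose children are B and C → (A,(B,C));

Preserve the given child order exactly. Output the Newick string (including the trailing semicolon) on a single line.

internal I3 with children ['I1', 'C', 'H', 'I2']
  internal I1 with children ['T', 'K', 'I0']
    leaf 'T' → 'T'
    leaf 'K' → 'K'
    internal I0 with children ['A', 'M']
      leaf 'A' → 'A'
      leaf 'M' → 'M'
    → '(A,M)'
  → '(T,K,(A,M))'
  leaf 'C' → 'C'
  leaf 'H' → 'H'
  internal I2 with children ['Z', 'P', 'V']
    leaf 'Z' → 'Z'
    leaf 'P' → 'P'
    leaf 'V' → 'V'
  → '(Z,P,V)'
→ '((T,K,(A,M)),C,H,(Z,P,V))'
Final: ((T,K,(A,M)),C,H,(Z,P,V));

Answer: ((T,K,(A,M)),C,H,(Z,P,V));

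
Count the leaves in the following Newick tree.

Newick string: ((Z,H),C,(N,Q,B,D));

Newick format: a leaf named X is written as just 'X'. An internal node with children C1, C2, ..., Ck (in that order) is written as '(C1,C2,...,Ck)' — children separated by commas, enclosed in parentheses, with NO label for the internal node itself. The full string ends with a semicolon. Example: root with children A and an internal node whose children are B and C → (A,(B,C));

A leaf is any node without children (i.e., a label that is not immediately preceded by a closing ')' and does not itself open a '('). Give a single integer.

Newick: ((Z,H),C,(N,Q,B,D));
Scan left-to-right; a leaf is any maximal label run not followed by '(':
  pos 2: leaf 'Z' → count = 1
  pos 4: leaf 'H' → count = 2
  pos 7: leaf 'C' → count = 3
  pos 10: leaf 'N' → count = 4
  pos 12: leaf 'Q' → count = 5
  pos 14: leaf 'B' → count = 6
  pos 16: leaf 'D' → count = 7
Total leaves: 7

Answer: 7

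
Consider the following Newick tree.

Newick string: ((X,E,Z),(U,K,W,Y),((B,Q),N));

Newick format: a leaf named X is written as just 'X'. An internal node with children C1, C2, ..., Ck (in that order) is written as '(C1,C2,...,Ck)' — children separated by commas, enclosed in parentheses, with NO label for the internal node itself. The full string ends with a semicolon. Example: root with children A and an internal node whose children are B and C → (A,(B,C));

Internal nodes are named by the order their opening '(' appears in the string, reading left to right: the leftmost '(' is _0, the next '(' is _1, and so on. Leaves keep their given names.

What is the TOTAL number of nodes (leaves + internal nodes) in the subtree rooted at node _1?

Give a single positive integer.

Answer: 4

Derivation:
Newick: ((X,E,Z),(U,K,W,Y),((B,Q),N));
Locate _1: it is the '(' at position 1 (the 2nd '(' reading left to right).
Query: subtree rooted at _1
_1: subtree_size = 1 + 3
  X: subtree_size = 1 + 0
  E: subtree_size = 1 + 0
  Z: subtree_size = 1 + 0
Total subtree size of _1: 4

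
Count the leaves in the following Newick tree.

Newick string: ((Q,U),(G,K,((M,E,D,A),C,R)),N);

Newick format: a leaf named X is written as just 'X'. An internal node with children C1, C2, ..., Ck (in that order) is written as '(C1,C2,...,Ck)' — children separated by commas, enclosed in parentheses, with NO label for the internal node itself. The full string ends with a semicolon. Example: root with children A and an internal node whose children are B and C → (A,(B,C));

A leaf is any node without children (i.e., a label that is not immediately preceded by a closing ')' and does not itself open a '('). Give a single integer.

Answer: 11

Derivation:
Newick: ((Q,U),(G,K,((M,E,D,A),C,R)),N);
Scan left-to-right; a leaf is any maximal label run not followed by '(':
  pos 2: leaf 'Q' → count = 1
  pos 4: leaf 'U' → count = 2
  pos 8: leaf 'G' → count = 3
  pos 10: leaf 'K' → count = 4
  pos 14: leaf 'M' → count = 5
  pos 16: leaf 'E' → count = 6
  pos 18: leaf 'D' → count = 7
  pos 20: leaf 'A' → count = 8
  pos 23: leaf 'C' → count = 9
  pos 25: leaf 'R' → count = 10
  pos 29: leaf 'N' → count = 11
Total leaves: 11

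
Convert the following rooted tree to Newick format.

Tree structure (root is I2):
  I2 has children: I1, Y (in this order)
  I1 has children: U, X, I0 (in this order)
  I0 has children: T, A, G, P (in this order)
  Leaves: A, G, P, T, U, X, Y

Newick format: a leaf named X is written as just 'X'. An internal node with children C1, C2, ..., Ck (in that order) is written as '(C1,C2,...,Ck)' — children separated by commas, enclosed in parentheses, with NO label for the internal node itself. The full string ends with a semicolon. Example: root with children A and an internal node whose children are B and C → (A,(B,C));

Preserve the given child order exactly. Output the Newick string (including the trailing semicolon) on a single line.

internal I2 with children ['I1', 'Y']
  internal I1 with children ['U', 'X', 'I0']
    leaf 'U' → 'U'
    leaf 'X' → 'X'
    internal I0 with children ['T', 'A', 'G', 'P']
      leaf 'T' → 'T'
      leaf 'A' → 'A'
      leaf 'G' → 'G'
      leaf 'P' → 'P'
    → '(T,A,G,P)'
  → '(U,X,(T,A,G,P))'
  leaf 'Y' → 'Y'
→ '((U,X,(T,A,G,P)),Y)'
Final: ((U,X,(T,A,G,P)),Y);

Answer: ((U,X,(T,A,G,P)),Y);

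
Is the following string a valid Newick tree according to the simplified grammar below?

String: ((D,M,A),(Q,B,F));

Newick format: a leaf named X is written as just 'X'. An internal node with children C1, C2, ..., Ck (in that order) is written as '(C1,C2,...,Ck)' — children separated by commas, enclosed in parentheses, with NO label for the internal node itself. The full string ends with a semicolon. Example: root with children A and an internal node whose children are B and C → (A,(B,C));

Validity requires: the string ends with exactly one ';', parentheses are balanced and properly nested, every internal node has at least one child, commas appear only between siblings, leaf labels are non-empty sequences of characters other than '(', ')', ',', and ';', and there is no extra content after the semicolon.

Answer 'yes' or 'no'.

Input: ((D,M,A),(Q,B,F));
Paren balance: 3 '(' vs 3 ')' OK
Ends with single ';': True
Full parse: OK
Valid: True

Answer: yes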